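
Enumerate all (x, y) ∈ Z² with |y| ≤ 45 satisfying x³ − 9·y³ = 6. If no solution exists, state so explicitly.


The equation is x³ - 9y³ = 6. For fixed y, x³ = 9·y³ + 6, so a solution requires the RHS to be a perfect cube.
Strategy: iterate y from -45 to 45, compute RHS = 9·y³ + 6, and check whether it is a (positive or negative) perfect cube.
Check small values of y:
  y = 0: RHS = 6 is not a perfect cube.
  y = 1: RHS = 15 is not a perfect cube.
  y = -1: RHS = -3 is not a perfect cube.
  y = 2: RHS = 78 is not a perfect cube.
  y = -2: RHS = -66 is not a perfect cube.
  y = 3: RHS = 249 is not a perfect cube.
  y = -3: RHS = -237 is not a perfect cube.
Continuing the search up to |y| = 45 finds no solutions either.
No (x, y) in the scanned range satisfies the equation.

No integer solutions with |y| ≤ 45.


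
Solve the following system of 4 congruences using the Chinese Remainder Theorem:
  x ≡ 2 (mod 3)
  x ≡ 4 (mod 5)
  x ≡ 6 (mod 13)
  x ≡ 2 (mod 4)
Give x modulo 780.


Product of moduli M = 3 · 5 · 13 · 4 = 780.
Merge one congruence at a time:
  Start: x ≡ 2 (mod 3).
  Combine with x ≡ 4 (mod 5); new modulus lcm = 15.
    Write x = 2 + 3·t and substitute into x ≡ 4 (mod 5): 3·t ≡ 4 − 2 = 2 (mod 5).
    The inverse of 3 mod 5 is 2 (since 3·2 = 6 = 1·5 + 1), so t ≡ 2·2 = 4 ≡ 4 (mod 5).
    Then x = 2 + 3·4 = 14, valid modulo lcm(3, 5) = 15: x ≡ 14 (mod 15).
  Combine with x ≡ 6 (mod 13); new modulus lcm = 195.
    Write x = 14 + 15·t and substitute into x ≡ 6 (mod 13): 15·t ≡ 6 − 14 = -8 (mod 13).
    Reduce coefficients mod 13: 2·t ≡ 5 (mod 13).
    The inverse of 2 mod 13 is 7 (since 2·7 = 14 = 1·13 + 1), so t ≡ 7·5 = 35 ≡ 9 (mod 13).
    Then x = 14 + 15·9 = 149, valid modulo lcm(15, 13) = 195: x ≡ 149 (mod 195).
  Combine with x ≡ 2 (mod 4); new modulus lcm = 780.
    Write x = 149 + 195·t and substitute into x ≡ 2 (mod 4): 195·t ≡ 2 − 149 = -147 (mod 4).
    Reduce coefficients mod 4: 3·t ≡ 1 (mod 4).
    The inverse of 3 mod 4 is 3 (since 3·3 = 9 = 2·4 + 1), so t ≡ 3·1 = 3 ≡ 3 (mod 4).
    Then x = 149 + 195·3 = 734, valid modulo lcm(195, 4) = 780: x ≡ 734 (mod 780).
Verify against each original: 734 mod 3 = 2, 734 mod 5 = 4, 734 mod 13 = 6, 734 mod 4 = 2.

x ≡ 734 (mod 780).


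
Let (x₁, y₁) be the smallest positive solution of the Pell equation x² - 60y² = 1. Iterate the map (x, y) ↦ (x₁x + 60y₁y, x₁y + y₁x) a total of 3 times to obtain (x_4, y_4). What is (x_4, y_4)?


Step 1: Find the fundamental solution (x₁, y₁) of x² - 60y² = 1.
  Expand √60 as a continued fraction. a₀ = ⌊√60⌋ = 7; iterate m_{k+1} = d_k·a_k − m_k, d_{k+1} = (60 − m_{k+1}²)/d_k, a_{k+1} = ⌊(a₀ + m_{k+1})/d_{k+1}⌋ (starting m₀ = 0, d₀ = 1), with convergents p_k = a_k·p_{k-1} + p_{k-2}, q_k = a_k·q_{k-1} + q_{k-2} (p₋₁ = 1, q₋₁ = 0):
  k = 0: a₀ = 7; p₀/q₀ = 7/1; p₀² − 60·q₀² = 49 − 60 = -11.
  k = 1: m = 7, d = 11, a = ⌊(7 + 7)/11⌋ = 1; p/q = (1·7 + 1)/(1·1 + 0) = 8/1; p² − 60·q² = 64 − 60 = 4.
  k = 2: m = 4, d = 4, a = ⌊(7 + 4)/4⌋ = 2; p/q = (2·8 + 7)/(2·1 + 1) = 23/3; p² − 60·q² = 529 − 540 = -11.
  k = 3: m = 4, d = 11, a = ⌊(7 + 4)/11⌋ = 1; p/q = (1·23 + 8)/(1·3 + 1) = 31/4; p² − 60·q² = 961 − 960 = 1.
  The first convergent with p² − 60·q² = 1 gives the fundamental solution (x₁, y₁) = (31, 4).
Step 2: Apply the recurrence (x_{n+1}, y_{n+1}) = (x₁x_n + 60y₁y_n, x₁y_n + y₁x_n) repeatedly.
  From (x_1, y_1) = (31, 4): x_2 = 31·31 + 60·4·4 = 1921; y_2 = 31·4 + 4·31 = 248.
  From (x_2, y_2) = (1921, 248): x_3 = 31·1921 + 60·4·248 = 119071; y_3 = 31·248 + 4·1921 = 15372.
  From (x_3, y_3) = (119071, 15372): x_4 = 31·119071 + 60·4·15372 = 7380481; y_4 = 31·15372 + 4·119071 = 952816.
Step 3: Verify x_4² - 60·y_4² = 54471499791361 - 54471499791360 = 1 (should be 1). ✓

(x_1, y_1) = (31, 4); (x_4, y_4) = (7380481, 952816).


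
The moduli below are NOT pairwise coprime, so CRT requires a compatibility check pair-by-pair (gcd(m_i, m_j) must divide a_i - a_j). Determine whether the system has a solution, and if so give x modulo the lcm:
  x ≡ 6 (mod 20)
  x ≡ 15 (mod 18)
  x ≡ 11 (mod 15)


Moduli 20, 18, 15 are not pairwise coprime, so CRT works modulo lcm(m_i) when all pairwise compatibility conditions hold.
Pairwise compatibility: gcd(m_i, m_j) must divide a_i - a_j for every pair.
Merge one congruence at a time:
  Start: x ≡ 6 (mod 20).
  Combine with x ≡ 15 (mod 18): gcd(20, 18) = 2, and 15 - 6 = 9 is NOT divisible by 2.
    ⇒ system is inconsistent (no integer solution).

No solution (the system is inconsistent).


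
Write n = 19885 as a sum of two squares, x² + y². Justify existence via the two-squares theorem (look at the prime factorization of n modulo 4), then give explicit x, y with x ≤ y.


Step 1: Factor n = 19885 = 5 · 41 · 97.
Step 2: Check the mod-4 condition on each prime factor: 5 ≡ 1 (mod 4), exponent 1; 41 ≡ 1 (mod 4), exponent 1; 97 ≡ 1 (mod 4), exponent 1.
All primes ≡ 3 (mod 4) appear to even exponent (or don't appear), so by the two-squares theorem n IS expressible as a sum of two squares.
Step 3: Build a representation. Here n = 5 · 41 · 97 is a product of primes ≡ 1 (mod 4). Each prime p ≡ 1 (mod 4) is itself a sum of two squares; find a² by testing p − a² for a perfect square:
  5: 5 − 1² = 4 = 2² ⇒ 5 = 1² + 2².
  41: 41 − 1² = 40, 41 − 2² = 37, 41 − 3² = 32, 41 − 4² = 25 = 5² ⇒ 41 = 4² + 5².
  97: 97 − 1² = 96, 97 − 2² = 93, 97 − 3² = 88, 97 − 4² = 81 = 9² ⇒ 97 = 4² + 9².
  Combine using the Brahmagupta–Fibonacci identity (a² + b²)(c² + d²) = (ac − bd)² + (ad + bc)² = (ac + bd)² + (ad − bc)²:
  5 · 41 = 205: from (1² + 2²)(4² + 5²), take (1·4 − 2·5, 1·5 + 2·4) = (4 − 10, 5 + 8) = (-6, 13); dropping signs (only squares matter) gives (6, 13); check 6² + 13² = 36 + 169 = 205 ✓.
  205 · 97 = 19885: from (6² + 13²)(4² + 9²), take (6·4 − 13·9, 6·9 + 13·4) = (24 − 117, 54 + 52) = (-93, 106); dropping signs (only squares matter) gives (93, 106); check 93² + 106² = 8649 + 11236 = 19885 ✓.
Step 4: Order so x ≤ y and verify: 93² + 106² = 8649 + 11236 = 19885 = n. ✓

n = 19885 = 93² + 106² (one valid representation with x ≤ y).


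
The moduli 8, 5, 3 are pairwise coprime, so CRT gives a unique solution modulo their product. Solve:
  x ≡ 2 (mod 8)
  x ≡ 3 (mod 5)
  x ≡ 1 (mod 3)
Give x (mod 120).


Moduli 8, 5, 3 are pairwise coprime; by CRT there is a unique solution modulo M = 8 · 5 · 3 = 120.
Solve pairwise, accumulating the modulus:
  Start with x ≡ 2 (mod 8).
  Combine with x ≡ 3 (mod 5): since gcd(8, 5) = 1, we get a unique residue mod 40.
    Write x = 2 + 8·t and substitute into x ≡ 3 (mod 5): 8·t ≡ 3 − 2 = 1 (mod 5).
    Reduce coefficients mod 5: 3·t ≡ 1 (mod 5).
    The inverse of 3 mod 5 is 2 (since 3·2 = 6 = 1·5 + 1), so t ≡ 2·1 = 2 ≡ 2 (mod 5).
    Then x = 2 + 8·2 = 18, valid modulo lcm(8, 5) = 40: x ≡ 18 (mod 40).
  Combine with x ≡ 1 (mod 3): since gcd(40, 3) = 1, we get a unique residue mod 120.
    Write x = 18 + 40·t and substitute into x ≡ 1 (mod 3): 40·t ≡ 1 − 18 = -17 (mod 3).
    Reduce coefficients mod 3: 1·t ≡ 1 (mod 3).
    So t ≡ 1 (mod 3).
    Then x = 18 + 40·1 = 58, valid modulo lcm(40, 3) = 120: x ≡ 58 (mod 120).
Verify: 58 mod 8 = 2 ✓, 58 mod 5 = 3 ✓, 58 mod 3 = 1 ✓.

x ≡ 58 (mod 120).


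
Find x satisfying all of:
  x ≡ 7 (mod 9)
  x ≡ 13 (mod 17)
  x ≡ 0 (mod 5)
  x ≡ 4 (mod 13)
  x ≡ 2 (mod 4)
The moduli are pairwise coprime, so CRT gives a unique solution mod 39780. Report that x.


Product of moduli M = 9 · 17 · 5 · 13 · 4 = 39780.
Merge one congruence at a time:
  Start: x ≡ 7 (mod 9).
  Combine with x ≡ 13 (mod 17); new modulus lcm = 153.
    Write x = 7 + 9·t and substitute into x ≡ 13 (mod 17): 9·t ≡ 13 − 7 = 6 (mod 17).
    The inverse of 9 mod 17 is 2 (since 9·2 = 18 = 1·17 + 1), so t ≡ 2·6 = 12 ≡ 12 (mod 17).
    Then x = 7 + 9·12 = 115, valid modulo lcm(9, 17) = 153: x ≡ 115 (mod 153).
  Combine with x ≡ 0 (mod 5); new modulus lcm = 765.
    Write x = 115 + 153·t and substitute into x ≡ 0 (mod 5): 153·t ≡ 0 − 115 = -115 (mod 5).
    Reduce coefficients mod 5: 3·t ≡ 0 (mod 5).
    The inverse of 3 mod 5 is 2 (since 3·2 = 6 = 1·5 + 1), so t ≡ 2·0 = 0 ≡ 0 (mod 5).
    Then x = 115 + 153·0 = 115, valid modulo lcm(153, 5) = 765: x ≡ 115 (mod 765).
  Combine with x ≡ 4 (mod 13); new modulus lcm = 9945.
    Write x = 115 + 765·t and substitute into x ≡ 4 (mod 13): 765·t ≡ 4 − 115 = -111 (mod 13).
    Reduce coefficients mod 13: 11·t ≡ 6 (mod 13).
    The inverse of 11 mod 13 is 6 (since 11·6 = 66 = 5·13 + 1), so t ≡ 6·6 = 36 ≡ 10 (mod 13).
    Then x = 115 + 765·10 = 7765, valid modulo lcm(765, 13) = 9945: x ≡ 7765 (mod 9945).
  Combine with x ≡ 2 (mod 4); new modulus lcm = 39780.
    Write x = 7765 + 9945·t and substitute into x ≡ 2 (mod 4): 9945·t ≡ 2 − 7765 = -7763 (mod 4).
    Reduce coefficients mod 4: 1·t ≡ 1 (mod 4).
    So t ≡ 1 (mod 4).
    Then x = 7765 + 9945·1 = 17710, valid modulo lcm(9945, 4) = 39780: x ≡ 17710 (mod 39780).
Verify against each original: 17710 mod 9 = 7, 17710 mod 17 = 13, 17710 mod 5 = 0, 17710 mod 13 = 4, 17710 mod 4 = 2.

x ≡ 17710 (mod 39780).


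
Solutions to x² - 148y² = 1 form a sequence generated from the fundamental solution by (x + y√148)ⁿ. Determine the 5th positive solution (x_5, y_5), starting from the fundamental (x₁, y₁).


Step 1: Find the fundamental solution (x₁, y₁) of x² - 148y² = 1.
  Expand √148 as a continued fraction. a₀ = ⌊√148⌋ = 12; iterate m_{k+1} = d_k·a_k − m_k, d_{k+1} = (148 − m_{k+1}²)/d_k, a_{k+1} = ⌊(a₀ + m_{k+1})/d_{k+1}⌋ (starting m₀ = 0, d₀ = 1), with convergents p_k = a_k·p_{k-1} + p_{k-2}, q_k = a_k·q_{k-1} + q_{k-2} (p₋₁ = 1, q₋₁ = 0):
  k = 0: a₀ = 12; p₀/q₀ = 12/1; p₀² − 148·q₀² = 144 − 148 = -4.
  k = 1: m = 12, d = 4, a = ⌊(12 + 12)/4⌋ = 6; p/q = (6·12 + 1)/(6·1 + 0) = 73/6; p² − 148·q² = 5329 − 5328 = 1.
  The first convergent with p² − 148·q² = 1 gives the fundamental solution (x₁, y₁) = (73, 6).
Step 2: Apply the recurrence (x_{n+1}, y_{n+1}) = (x₁x_n + 148y₁y_n, x₁y_n + y₁x_n) repeatedly.
  From (x_1, y_1) = (73, 6): x_2 = 73·73 + 148·6·6 = 10657; y_2 = 73·6 + 6·73 = 876.
  From (x_2, y_2) = (10657, 876): x_3 = 73·10657 + 148·6·876 = 1555849; y_3 = 73·876 + 6·10657 = 127890.
  From (x_3, y_3) = (1555849, 127890): x_4 = 73·1555849 + 148·6·127890 = 227143297; y_4 = 73·127890 + 6·1555849 = 18671064.
  From (x_4, y_4) = (227143297, 18671064): x_5 = 73·227143297 + 148·6·18671064 = 33161365513; y_5 = 73·18671064 + 6·227143297 = 2725847454.
Step 3: Verify x_5² - 148·y_5² = 1099676162686785753169 - 1099676162686785753168 = 1 (should be 1). ✓

(x_1, y_1) = (73, 6); (x_5, y_5) = (33161365513, 2725847454).


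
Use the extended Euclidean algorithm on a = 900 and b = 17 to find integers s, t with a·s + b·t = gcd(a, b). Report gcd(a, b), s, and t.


Euclidean algorithm on (900, 17) — divide until remainder is 0:
  900 = 52 · 17 + 16
  17 = 1 · 16 + 1
  16 = 16 · 1 + 0
gcd(900, 17) = 1.
Track Bezout coefficients alongside the remainders: start with r₀ = 900 = a·1 + b·0 (s = 1, t = 0) and r₁ = 17 = a·0 + b·1 (s = 0, t = 1); each new remainder r_{k+1} = r_{k-1} − q_k·r_k inherits s_{k+1} = s_{k-1} − q_k·s_k, t_{k+1} = t_{k-1} − q_k·t_k, so r_k = a·s_k + b·t_k at every step:
  q = 52: r = 16, s = 1 − 52·0 = 1, t = 0 − 52·1 = -52  (check: 900·1 + 17·(-52) = 16)
  q = 1: r = 1, s = 0 − 1·1 = -1, t = 1 − 1·(-52) = 53  (check: 900·(-1) + 17·53 = 1)
The row with r = 1 (the gcd) gives the Bezout coefficients s = -1, t = 53.
Result: 900 · (-1) + 17 · (53) = 1.

gcd(900, 17) = 1; s = -1, t = 53 (check: 900·(-1) + 17·53 = 1).


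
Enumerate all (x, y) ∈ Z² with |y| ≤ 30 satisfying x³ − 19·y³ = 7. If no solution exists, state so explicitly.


The equation is x³ - 19y³ = 7. For fixed y, x³ = 19·y³ + 7, so a solution requires the RHS to be a perfect cube.
Strategy: iterate y from -30 to 30, compute RHS = 19·y³ + 7, and check whether it is a (positive or negative) perfect cube.
Check small values of y:
  y = 0: RHS = 7 is not a perfect cube.
  y = 1: RHS = 26 is not a perfect cube.
  y = -1: RHS = -12 is not a perfect cube.
  y = 2: RHS = 159 is not a perfect cube.
  y = -2: RHS = -145 is not a perfect cube.
  y = 3: RHS = 520 is not a perfect cube.
  y = -3: RHS = -506 is not a perfect cube.
Continuing the search up to |y| = 30 finds no solutions either.
No (x, y) in the scanned range satisfies the equation.

No integer solutions with |y| ≤ 30.


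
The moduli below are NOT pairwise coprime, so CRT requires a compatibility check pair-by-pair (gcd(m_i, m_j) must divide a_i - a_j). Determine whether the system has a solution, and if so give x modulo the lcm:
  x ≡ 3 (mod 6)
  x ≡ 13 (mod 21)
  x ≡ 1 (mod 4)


Moduli 6, 21, 4 are not pairwise coprime, so CRT works modulo lcm(m_i) when all pairwise compatibility conditions hold.
Pairwise compatibility: gcd(m_i, m_j) must divide a_i - a_j for every pair.
Merge one congruence at a time:
  Start: x ≡ 3 (mod 6).
  Combine with x ≡ 13 (mod 21): gcd(6, 21) = 3, and 13 - 3 = 10 is NOT divisible by 3.
    ⇒ system is inconsistent (no integer solution).

No solution (the system is inconsistent).


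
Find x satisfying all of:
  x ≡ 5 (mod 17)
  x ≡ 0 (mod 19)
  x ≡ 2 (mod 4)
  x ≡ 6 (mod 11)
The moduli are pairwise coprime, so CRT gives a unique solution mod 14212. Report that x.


Product of moduli M = 17 · 19 · 4 · 11 = 14212.
Merge one congruence at a time:
  Start: x ≡ 5 (mod 17).
  Combine with x ≡ 0 (mod 19); new modulus lcm = 323.
    Write x = 5 + 17·t and substitute into x ≡ 0 (mod 19): 17·t ≡ 0 − 5 = -5 (mod 19).
    Reduce coefficients mod 19: 17·t ≡ 14 (mod 19).
    The inverse of 17 mod 19 is 9 (since 17·9 = 153 = 8·19 + 1), so t ≡ 9·14 = 126 ≡ 12 (mod 19).
    Then x = 5 + 17·12 = 209, valid modulo lcm(17, 19) = 323: x ≡ 209 (mod 323).
  Combine with x ≡ 2 (mod 4); new modulus lcm = 1292.
    Write x = 209 + 323·t and substitute into x ≡ 2 (mod 4): 323·t ≡ 2 − 209 = -207 (mod 4).
    Reduce coefficients mod 4: 3·t ≡ 1 (mod 4).
    The inverse of 3 mod 4 is 3 (since 3·3 = 9 = 2·4 + 1), so t ≡ 3·1 = 3 ≡ 3 (mod 4).
    Then x = 209 + 323·3 = 1178, valid modulo lcm(323, 4) = 1292: x ≡ 1178 (mod 1292).
  Combine with x ≡ 6 (mod 11); new modulus lcm = 14212.
    Write x = 1178 + 1292·t and substitute into x ≡ 6 (mod 11): 1292·t ≡ 6 − 1178 = -1172 (mod 11).
    Reduce coefficients mod 11: 5·t ≡ 5 (mod 11).
    The inverse of 5 mod 11 is 9 (since 5·9 = 45 = 4·11 + 1), so t ≡ 9·5 = 45 ≡ 1 (mod 11).
    Then x = 1178 + 1292·1 = 2470, valid modulo lcm(1292, 11) = 14212: x ≡ 2470 (mod 14212).
Verify against each original: 2470 mod 17 = 5, 2470 mod 19 = 0, 2470 mod 4 = 2, 2470 mod 11 = 6.

x ≡ 2470 (mod 14212).


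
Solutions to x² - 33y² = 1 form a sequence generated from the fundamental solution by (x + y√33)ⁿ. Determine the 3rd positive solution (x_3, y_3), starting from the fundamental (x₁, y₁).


Step 1: Find the fundamental solution (x₁, y₁) of x² - 33y² = 1.
  Expand √33 as a continued fraction. a₀ = ⌊√33⌋ = 5; iterate m_{k+1} = d_k·a_k − m_k, d_{k+1} = (33 − m_{k+1}²)/d_k, a_{k+1} = ⌊(a₀ + m_{k+1})/d_{k+1}⌋ (starting m₀ = 0, d₀ = 1), with convergents p_k = a_k·p_{k-1} + p_{k-2}, q_k = a_k·q_{k-1} + q_{k-2} (p₋₁ = 1, q₋₁ = 0):
  k = 0: a₀ = 5; p₀/q₀ = 5/1; p₀² − 33·q₀² = 25 − 33 = -8.
  k = 1: m = 5, d = 8, a = ⌊(5 + 5)/8⌋ = 1; p/q = (1·5 + 1)/(1·1 + 0) = 6/1; p² − 33·q² = 36 − 33 = 3.
  k = 2: m = 3, d = 3, a = ⌊(5 + 3)/3⌋ = 2; p/q = (2·6 + 5)/(2·1 + 1) = 17/3; p² − 33·q² = 289 − 297 = -8.
  k = 3: m = 3, d = 8, a = ⌊(5 + 3)/8⌋ = 1; p/q = (1·17 + 6)/(1·3 + 1) = 23/4; p² − 33·q² = 529 − 528 = 1.
  The first convergent with p² − 33·q² = 1 gives the fundamental solution (x₁, y₁) = (23, 4).
Step 2: Apply the recurrence (x_{n+1}, y_{n+1}) = (x₁x_n + 33y₁y_n, x₁y_n + y₁x_n) repeatedly.
  From (x_1, y_1) = (23, 4): x_2 = 23·23 + 33·4·4 = 1057; y_2 = 23·4 + 4·23 = 184.
  From (x_2, y_2) = (1057, 184): x_3 = 23·1057 + 33·4·184 = 48599; y_3 = 23·184 + 4·1057 = 8460.
Step 3: Verify x_3² - 33·y_3² = 2361862801 - 2361862800 = 1 (should be 1). ✓

(x_1, y_1) = (23, 4); (x_3, y_3) = (48599, 8460).


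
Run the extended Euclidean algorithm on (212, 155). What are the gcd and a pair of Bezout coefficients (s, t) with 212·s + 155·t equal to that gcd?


Euclidean algorithm on (212, 155) — divide until remainder is 0:
  212 = 1 · 155 + 57
  155 = 2 · 57 + 41
  57 = 1 · 41 + 16
  41 = 2 · 16 + 9
  16 = 1 · 9 + 7
  9 = 1 · 7 + 2
  7 = 3 · 2 + 1
  2 = 2 · 1 + 0
gcd(212, 155) = 1.
Track Bezout coefficients alongside the remainders: start with r₀ = 212 = a·1 + b·0 (s = 1, t = 0) and r₁ = 155 = a·0 + b·1 (s = 0, t = 1); each new remainder r_{k+1} = r_{k-1} − q_k·r_k inherits s_{k+1} = s_{k-1} − q_k·s_k, t_{k+1} = t_{k-1} − q_k·t_k, so r_k = a·s_k + b·t_k at every step:
  q = 1: r = 57, s = 1 − 1·0 = 1, t = 0 − 1·1 = -1  (check: 212·1 + 155·(-1) = 57)
  q = 2: r = 41, s = 0 − 2·1 = -2, t = 1 − 2·(-1) = 3  (check: 212·(-2) + 155·3 = 41)
  q = 1: r = 16, s = 1 − 1·(-2) = 3, t = -1 − 1·3 = -4  (check: 212·3 + 155·(-4) = 16)
  q = 2: r = 9, s = -2 − 2·3 = -8, t = 3 − 2·(-4) = 11  (check: 212·(-8) + 155·11 = 9)
  q = 1: r = 7, s = 3 − 1·(-8) = 11, t = -4 − 1·11 = -15  (check: 212·11 + 155·(-15) = 7)
  q = 1: r = 2, s = -8 − 1·11 = -19, t = 11 − 1·(-15) = 26  (check: 212·(-19) + 155·26 = 2)
  q = 3: r = 1, s = 11 − 3·(-19) = 68, t = -15 − 3·26 = -93  (check: 212·68 + 155·(-93) = 1)
The row with r = 1 (the gcd) gives the Bezout coefficients s = 68, t = -93.
Result: 212 · (68) + 155 · (-93) = 1.

gcd(212, 155) = 1; s = 68, t = -93 (check: 212·68 + 155·(-93) = 1).


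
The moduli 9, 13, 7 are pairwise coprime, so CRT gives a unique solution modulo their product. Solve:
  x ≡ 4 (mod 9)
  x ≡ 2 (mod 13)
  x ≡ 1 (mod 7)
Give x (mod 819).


Moduli 9, 13, 7 are pairwise coprime; by CRT there is a unique solution modulo M = 9 · 13 · 7 = 819.
Solve pairwise, accumulating the modulus:
  Start with x ≡ 4 (mod 9).
  Combine with x ≡ 2 (mod 13): since gcd(9, 13) = 1, we get a unique residue mod 117.
    Write x = 4 + 9·t and substitute into x ≡ 2 (mod 13): 9·t ≡ 2 − 4 = -2 (mod 13).
    Reduce coefficients mod 13: 9·t ≡ 11 (mod 13).
    The inverse of 9 mod 13 is 3 (since 9·3 = 27 = 2·13 + 1), so t ≡ 3·11 = 33 ≡ 7 (mod 13).
    Then x = 4 + 9·7 = 67, valid modulo lcm(9, 13) = 117: x ≡ 67 (mod 117).
  Combine with x ≡ 1 (mod 7): since gcd(117, 7) = 1, we get a unique residue mod 819.
    Write x = 67 + 117·t and substitute into x ≡ 1 (mod 7): 117·t ≡ 1 − 67 = -66 (mod 7).
    Reduce coefficients mod 7: 5·t ≡ 4 (mod 7).
    The inverse of 5 mod 7 is 3 (since 5·3 = 15 = 2·7 + 1), so t ≡ 3·4 = 12 ≡ 5 (mod 7).
    Then x = 67 + 117·5 = 652, valid modulo lcm(117, 7) = 819: x ≡ 652 (mod 819).
Verify: 652 mod 9 = 4 ✓, 652 mod 13 = 2 ✓, 652 mod 7 = 1 ✓.

x ≡ 652 (mod 819).


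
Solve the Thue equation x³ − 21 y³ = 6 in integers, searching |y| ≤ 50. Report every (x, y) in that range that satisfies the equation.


The equation is x³ - 21y³ = 6. For fixed y, x³ = 21·y³ + 6, so a solution requires the RHS to be a perfect cube.
Strategy: iterate y from -50 to 50, compute RHS = 21·y³ + 6, and check whether it is a (positive or negative) perfect cube.
Check small values of y:
  y = 0: RHS = 6 is not a perfect cube.
  y = 1: RHS = 27 = (3)³ ⇒ x = 3 works.
  y = -1: RHS = -15 is not a perfect cube.
  y = 2: RHS = 174 is not a perfect cube.
  y = -2: RHS = -162 is not a perfect cube.
  y = 3: RHS = 573 is not a perfect cube.
  y = -3: RHS = -561 is not a perfect cube.
Continuing the search up to |y| = 50 finds no further solutions beyond those listed.
Collected solutions: (3, 1).

Solutions (with |y| ≤ 50): (3, 1).


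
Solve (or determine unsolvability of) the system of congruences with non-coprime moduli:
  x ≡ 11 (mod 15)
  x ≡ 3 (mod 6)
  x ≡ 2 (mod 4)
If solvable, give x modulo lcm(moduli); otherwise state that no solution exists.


Moduli 15, 6, 4 are not pairwise coprime, so CRT works modulo lcm(m_i) when all pairwise compatibility conditions hold.
Pairwise compatibility: gcd(m_i, m_j) must divide a_i - a_j for every pair.
Merge one congruence at a time:
  Start: x ≡ 11 (mod 15).
  Combine with x ≡ 3 (mod 6): gcd(15, 6) = 3, and 3 - 11 = -8 is NOT divisible by 3.
    ⇒ system is inconsistent (no integer solution).

No solution (the system is inconsistent).


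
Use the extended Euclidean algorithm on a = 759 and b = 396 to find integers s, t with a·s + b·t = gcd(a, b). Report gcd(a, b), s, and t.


Euclidean algorithm on (759, 396) — divide until remainder is 0:
  759 = 1 · 396 + 363
  396 = 1 · 363 + 33
  363 = 11 · 33 + 0
gcd(759, 396) = 33.
Track Bezout coefficients alongside the remainders: start with r₀ = 759 = a·1 + b·0 (s = 1, t = 0) and r₁ = 396 = a·0 + b·1 (s = 0, t = 1); each new remainder r_{k+1} = r_{k-1} − q_k·r_k inherits s_{k+1} = s_{k-1} − q_k·s_k, t_{k+1} = t_{k-1} − q_k·t_k, so r_k = a·s_k + b·t_k at every step:
  q = 1: r = 363, s = 1 − 1·0 = 1, t = 0 − 1·1 = -1  (check: 759·1 + 396·(-1) = 363)
  q = 1: r = 33, s = 0 − 1·1 = -1, t = 1 − 1·(-1) = 2  (check: 759·(-1) + 396·2 = 33)
The row with r = 33 (the gcd) gives the Bezout coefficients s = -1, t = 2.
Result: 759 · (-1) + 396 · (2) = 33.

gcd(759, 396) = 33; s = -1, t = 2 (check: 759·(-1) + 396·2 = 33).


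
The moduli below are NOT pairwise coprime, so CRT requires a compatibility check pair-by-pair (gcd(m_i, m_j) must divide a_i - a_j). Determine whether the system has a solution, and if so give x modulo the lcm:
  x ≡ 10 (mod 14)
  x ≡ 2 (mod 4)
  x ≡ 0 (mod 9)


Moduli 14, 4, 9 are not pairwise coprime, so CRT works modulo lcm(m_i) when all pairwise compatibility conditions hold.
Pairwise compatibility: gcd(m_i, m_j) must divide a_i - a_j for every pair.
Merge one congruence at a time:
  Start: x ≡ 10 (mod 14).
  Combine with x ≡ 2 (mod 4): gcd(14, 4) = 2; 2 - 10 = -8, which IS divisible by 2, so compatible.
    Write x = 10 + 14·t and substitute into x ≡ 2 (mod 4): 14·t ≡ 2 − 10 = -8 (mod 4).
    Divide the congruence (and modulus) by g = 2: 7·t ≡ -4 (mod 2).
    Reduce coefficients mod 2: 1·t ≡ 0 (mod 2).
    So t ≡ 0 (mod 2).
    Then x = 10 + 14·0 = 10, valid modulo lcm(14, 4) = 28: x ≡ 10 (mod 28).
  Combine with x ≡ 0 (mod 9): gcd(28, 9) = 1; 0 - 10 = -10, which IS divisible by 1, so compatible.
    Write x = 10 + 28·t and substitute into x ≡ 0 (mod 9): 28·t ≡ 0 − 10 = -10 (mod 9).
    Reduce coefficients mod 9: 1·t ≡ 8 (mod 9).
    So t ≡ 8 (mod 9).
    Then x = 10 + 28·8 = 234, valid modulo lcm(28, 9) = 252: x ≡ 234 (mod 252).
Verify: 234 mod 14 = 10, 234 mod 4 = 2, 234 mod 9 = 0.

x ≡ 234 (mod 252).


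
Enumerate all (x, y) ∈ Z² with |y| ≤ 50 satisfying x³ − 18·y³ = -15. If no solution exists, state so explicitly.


The equation is x³ - 18y³ = -15. For fixed y, x³ = 18·y³ − 15, so a solution requires the RHS to be a perfect cube.
Strategy: iterate y from -50 to 50, compute RHS = 18·y³ − 15, and check whether it is a (positive or negative) perfect cube.
Check small values of y:
  y = 0: RHS = -15 is not a perfect cube.
  y = 1: RHS = 3 is not a perfect cube.
  y = -1: RHS = -33 is not a perfect cube.
  y = 2: RHS = 129 is not a perfect cube.
  y = -2: RHS = -159 is not a perfect cube.
  y = 3: RHS = 471 is not a perfect cube.
  y = -3: RHS = -501 is not a perfect cube.
Continuing the search up to |y| = 50 finds no solutions either.
No (x, y) in the scanned range satisfies the equation.

No integer solutions with |y| ≤ 50.


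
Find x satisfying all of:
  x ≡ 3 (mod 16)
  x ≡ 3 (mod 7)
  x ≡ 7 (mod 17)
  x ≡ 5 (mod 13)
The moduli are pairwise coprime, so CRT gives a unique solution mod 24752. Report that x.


Product of moduli M = 16 · 7 · 17 · 13 = 24752.
Merge one congruence at a time:
  Start: x ≡ 3 (mod 16).
  Combine with x ≡ 3 (mod 7); new modulus lcm = 112.
    Write x = 3 + 16·t and substitute into x ≡ 3 (mod 7): 16·t ≡ 3 − 3 = 0 (mod 7).
    Reduce coefficients mod 7: 2·t ≡ 0 (mod 7).
    The inverse of 2 mod 7 is 4 (since 2·4 = 8 = 1·7 + 1), so t ≡ 4·0 = 0 ≡ 0 (mod 7).
    Then x = 3 + 16·0 = 3, valid modulo lcm(16, 7) = 112: x ≡ 3 (mod 112).
  Combine with x ≡ 7 (mod 17); new modulus lcm = 1904.
    Write x = 3 + 112·t and substitute into x ≡ 7 (mod 17): 112·t ≡ 7 − 3 = 4 (mod 17).
    Reduce coefficients mod 17: 10·t ≡ 4 (mod 17).
    The inverse of 10 mod 17 is 12 (since 10·12 = 120 = 7·17 + 1), so t ≡ 12·4 = 48 ≡ 14 (mod 17).
    Then x = 3 + 112·14 = 1571, valid modulo lcm(112, 17) = 1904: x ≡ 1571 (mod 1904).
  Combine with x ≡ 5 (mod 13); new modulus lcm = 24752.
    Write x = 1571 + 1904·t and substitute into x ≡ 5 (mod 13): 1904·t ≡ 5 − 1571 = -1566 (mod 13).
    Reduce coefficients mod 13: 6·t ≡ 7 (mod 13).
    The inverse of 6 mod 13 is 11 (since 6·11 = 66 = 5·13 + 1), so t ≡ 11·7 = 77 ≡ 12 (mod 13).
    Then x = 1571 + 1904·12 = 24419, valid modulo lcm(1904, 13) = 24752: x ≡ 24419 (mod 24752).
Verify against each original: 24419 mod 16 = 3, 24419 mod 7 = 3, 24419 mod 17 = 7, 24419 mod 13 = 5.

x ≡ 24419 (mod 24752).


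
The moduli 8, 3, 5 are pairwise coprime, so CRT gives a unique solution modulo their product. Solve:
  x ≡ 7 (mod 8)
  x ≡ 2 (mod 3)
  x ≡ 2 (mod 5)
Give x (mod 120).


Moduli 8, 3, 5 are pairwise coprime; by CRT there is a unique solution modulo M = 8 · 3 · 5 = 120.
Solve pairwise, accumulating the modulus:
  Start with x ≡ 7 (mod 8).
  Combine with x ≡ 2 (mod 3): since gcd(8, 3) = 1, we get a unique residue mod 24.
    Write x = 7 + 8·t and substitute into x ≡ 2 (mod 3): 8·t ≡ 2 − 7 = -5 (mod 3).
    Reduce coefficients mod 3: 2·t ≡ 1 (mod 3).
    The inverse of 2 mod 3 is 2 (since 2·2 = 4 = 1·3 + 1), so t ≡ 2·1 = 2 ≡ 2 (mod 3).
    Then x = 7 + 8·2 = 23, valid modulo lcm(8, 3) = 24: x ≡ 23 (mod 24).
  Combine with x ≡ 2 (mod 5): since gcd(24, 5) = 1, we get a unique residue mod 120.
    Write x = 23 + 24·t and substitute into x ≡ 2 (mod 5): 24·t ≡ 2 − 23 = -21 (mod 5).
    Reduce coefficients mod 5: 4·t ≡ 4 (mod 5).
    The inverse of 4 mod 5 is 4 (since 4·4 = 16 = 3·5 + 1), so t ≡ 4·4 = 16 ≡ 1 (mod 5).
    Then x = 23 + 24·1 = 47, valid modulo lcm(24, 5) = 120: x ≡ 47 (mod 120).
Verify: 47 mod 8 = 7 ✓, 47 mod 3 = 2 ✓, 47 mod 5 = 2 ✓.

x ≡ 47 (mod 120).


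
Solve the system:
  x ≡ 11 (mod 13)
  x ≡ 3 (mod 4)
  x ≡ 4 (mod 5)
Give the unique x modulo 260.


Moduli 13, 4, 5 are pairwise coprime; by CRT there is a unique solution modulo M = 13 · 4 · 5 = 260.
Solve pairwise, accumulating the modulus:
  Start with x ≡ 11 (mod 13).
  Combine with x ≡ 3 (mod 4): since gcd(13, 4) = 1, we get a unique residue mod 52.
    Write x = 11 + 13·t and substitute into x ≡ 3 (mod 4): 13·t ≡ 3 − 11 = -8 (mod 4).
    Reduce coefficients mod 4: 1·t ≡ 0 (mod 4).
    So t ≡ 0 (mod 4).
    Then x = 11 + 13·0 = 11, valid modulo lcm(13, 4) = 52: x ≡ 11 (mod 52).
  Combine with x ≡ 4 (mod 5): since gcd(52, 5) = 1, we get a unique residue mod 260.
    Write x = 11 + 52·t and substitute into x ≡ 4 (mod 5): 52·t ≡ 4 − 11 = -7 (mod 5).
    Reduce coefficients mod 5: 2·t ≡ 3 (mod 5).
    The inverse of 2 mod 5 is 3 (since 2·3 = 6 = 1·5 + 1), so t ≡ 3·3 = 9 ≡ 4 (mod 5).
    Then x = 11 + 52·4 = 219, valid modulo lcm(52, 5) = 260: x ≡ 219 (mod 260).
Verify: 219 mod 13 = 11 ✓, 219 mod 4 = 3 ✓, 219 mod 5 = 4 ✓.

x ≡ 219 (mod 260).


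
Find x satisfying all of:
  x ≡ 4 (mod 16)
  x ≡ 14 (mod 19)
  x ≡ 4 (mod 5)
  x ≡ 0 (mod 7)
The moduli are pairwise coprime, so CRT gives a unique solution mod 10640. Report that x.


Product of moduli M = 16 · 19 · 5 · 7 = 10640.
Merge one congruence at a time:
  Start: x ≡ 4 (mod 16).
  Combine with x ≡ 14 (mod 19); new modulus lcm = 304.
    Write x = 4 + 16·t and substitute into x ≡ 14 (mod 19): 16·t ≡ 14 − 4 = 10 (mod 19).
    The inverse of 16 mod 19 is 6 (since 16·6 = 96 = 5·19 + 1), so t ≡ 6·10 = 60 ≡ 3 (mod 19).
    Then x = 4 + 16·3 = 52, valid modulo lcm(16, 19) = 304: x ≡ 52 (mod 304).
  Combine with x ≡ 4 (mod 5); new modulus lcm = 1520.
    Write x = 52 + 304·t and substitute into x ≡ 4 (mod 5): 304·t ≡ 4 − 52 = -48 (mod 5).
    Reduce coefficients mod 5: 4·t ≡ 2 (mod 5).
    The inverse of 4 mod 5 is 4 (since 4·4 = 16 = 3·5 + 1), so t ≡ 4·2 = 8 ≡ 3 (mod 5).
    Then x = 52 + 304·3 = 964, valid modulo lcm(304, 5) = 1520: x ≡ 964 (mod 1520).
  Combine with x ≡ 0 (mod 7); new modulus lcm = 10640.
    Write x = 964 + 1520·t and substitute into x ≡ 0 (mod 7): 1520·t ≡ 0 − 964 = -964 (mod 7).
    Reduce coefficients mod 7: 1·t ≡ 2 (mod 7).
    So t ≡ 2 (mod 7).
    Then x = 964 + 1520·2 = 4004, valid modulo lcm(1520, 7) = 10640: x ≡ 4004 (mod 10640).
Verify against each original: 4004 mod 16 = 4, 4004 mod 19 = 14, 4004 mod 5 = 4, 4004 mod 7 = 0.

x ≡ 4004 (mod 10640).


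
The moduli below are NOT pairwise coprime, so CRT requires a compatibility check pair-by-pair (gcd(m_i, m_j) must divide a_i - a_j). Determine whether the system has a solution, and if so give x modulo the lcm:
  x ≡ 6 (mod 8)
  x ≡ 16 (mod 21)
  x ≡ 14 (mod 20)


Moduli 8, 21, 20 are not pairwise coprime, so CRT works modulo lcm(m_i) when all pairwise compatibility conditions hold.
Pairwise compatibility: gcd(m_i, m_j) must divide a_i - a_j for every pair.
Merge one congruence at a time:
  Start: x ≡ 6 (mod 8).
  Combine with x ≡ 16 (mod 21): gcd(8, 21) = 1; 16 - 6 = 10, which IS divisible by 1, so compatible.
    Write x = 6 + 8·t and substitute into x ≡ 16 (mod 21): 8·t ≡ 16 − 6 = 10 (mod 21).
    The inverse of 8 mod 21 is 8 (since 8·8 = 64 = 3·21 + 1), so t ≡ 8·10 = 80 ≡ 17 (mod 21).
    Then x = 6 + 8·17 = 142, valid modulo lcm(8, 21) = 168: x ≡ 142 (mod 168).
  Combine with x ≡ 14 (mod 20): gcd(168, 20) = 4; 14 - 142 = -128, which IS divisible by 4, so compatible.
    Write x = 142 + 168·t and substitute into x ≡ 14 (mod 20): 168·t ≡ 14 − 142 = -128 (mod 20).
    Divide the congruence (and modulus) by g = 4: 42·t ≡ -32 (mod 5).
    Reduce coefficients mod 5: 2·t ≡ 3 (mod 5).
    The inverse of 2 mod 5 is 3 (since 2·3 = 6 = 1·5 + 1), so t ≡ 3·3 = 9 ≡ 4 (mod 5).
    Then x = 142 + 168·4 = 814, valid modulo lcm(168, 20) = 840: x ≡ 814 (mod 840).
Verify: 814 mod 8 = 6, 814 mod 21 = 16, 814 mod 20 = 14.

x ≡ 814 (mod 840).


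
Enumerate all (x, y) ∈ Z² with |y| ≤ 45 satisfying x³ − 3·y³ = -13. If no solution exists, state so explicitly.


The equation is x³ - 3y³ = -13. For fixed y, x³ = 3·y³ − 13, so a solution requires the RHS to be a perfect cube.
Strategy: iterate y from -45 to 45, compute RHS = 3·y³ − 13, and check whether it is a (positive or negative) perfect cube.
Check small values of y:
  y = 0: RHS = -13 is not a perfect cube.
  y = 1: RHS = -10 is not a perfect cube.
  y = -1: RHS = -16 is not a perfect cube.
  y = 2: RHS = 11 is not a perfect cube.
  y = -2: RHS = -37 is not a perfect cube.
  y = 3: RHS = 68 is not a perfect cube.
  y = -3: RHS = -94 is not a perfect cube.
Continuing the search up to |y| = 45 finds no solutions either.
No (x, y) in the scanned range satisfies the equation.

No integer solutions with |y| ≤ 45.


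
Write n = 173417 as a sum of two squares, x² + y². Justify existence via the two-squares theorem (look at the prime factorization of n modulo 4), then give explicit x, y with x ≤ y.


Step 1: Factor n = 173417 = 17 · 101^2.
Step 2: Check the mod-4 condition on each prime factor: 17 ≡ 1 (mod 4), exponent 1; 101 ≡ 1 (mod 4), exponent 2.
All primes ≡ 3 (mod 4) appear to even exponent (or don't appear), so by the two-squares theorem n IS expressible as a sum of two squares.
Step 3: Build a representation. Here n = 17 · 101 · 101 is a product of primes ≡ 1 (mod 4). Each prime p ≡ 1 (mod 4) is itself a sum of two squares; find a² by testing p − a² for a perfect square:
  17: 17 − 1² = 16 = 4² ⇒ 17 = 1² + 4².
  101: 101 − 1² = 100 = 10² ⇒ 101 = 1² + 10².
  Combine using the Brahmagupta–Fibonacci identity (a² + b²)(c² + d²) = (ac − bd)² + (ad + bc)² = (ac + bd)² + (ad − bc)²:
  17 · 101 = 1717: from (1² + 4²)(1² + 10²), take (1·1 − 4·10, 1·10 + 4·1) = (1 − 40, 10 + 4) = (-39, 14); dropping signs (only squares matter) gives (39, 14); check 39² + 14² = 1521 + 196 = 1717 ✓.
  1717 · 101 = 173417: from (39² + 14²)(1² + 10²), take (39·1 − 14·10, 39·10 + 14·1) = (39 − 140, 390 + 14) = (-101, 404); dropping signs (only squares matter) gives (101, 404); check 101² + 404² = 10201 + 163216 = 173417 ✓.
Step 4: Order so x ≤ y and verify: 101² + 404² = 10201 + 163216 = 173417 = n. ✓

n = 173417 = 101² + 404² (one valid representation with x ≤ y).


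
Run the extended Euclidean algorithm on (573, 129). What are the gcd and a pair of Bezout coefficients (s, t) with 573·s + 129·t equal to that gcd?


Euclidean algorithm on (573, 129) — divide until remainder is 0:
  573 = 4 · 129 + 57
  129 = 2 · 57 + 15
  57 = 3 · 15 + 12
  15 = 1 · 12 + 3
  12 = 4 · 3 + 0
gcd(573, 129) = 3.
Track Bezout coefficients alongside the remainders: start with r₀ = 573 = a·1 + b·0 (s = 1, t = 0) and r₁ = 129 = a·0 + b·1 (s = 0, t = 1); each new remainder r_{k+1} = r_{k-1} − q_k·r_k inherits s_{k+1} = s_{k-1} − q_k·s_k, t_{k+1} = t_{k-1} − q_k·t_k, so r_k = a·s_k + b·t_k at every step:
  q = 4: r = 57, s = 1 − 4·0 = 1, t = 0 − 4·1 = -4  (check: 573·1 + 129·(-4) = 57)
  q = 2: r = 15, s = 0 − 2·1 = -2, t = 1 − 2·(-4) = 9  (check: 573·(-2) + 129·9 = 15)
  q = 3: r = 12, s = 1 − 3·(-2) = 7, t = -4 − 3·9 = -31  (check: 573·7 + 129·(-31) = 12)
  q = 1: r = 3, s = -2 − 1·7 = -9, t = 9 − 1·(-31) = 40  (check: 573·(-9) + 129·40 = 3)
The row with r = 3 (the gcd) gives the Bezout coefficients s = -9, t = 40.
Result: 573 · (-9) + 129 · (40) = 3.

gcd(573, 129) = 3; s = -9, t = 40 (check: 573·(-9) + 129·40 = 3).


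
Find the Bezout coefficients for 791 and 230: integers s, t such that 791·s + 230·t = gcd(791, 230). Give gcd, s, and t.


Euclidean algorithm on (791, 230) — divide until remainder is 0:
  791 = 3 · 230 + 101
  230 = 2 · 101 + 28
  101 = 3 · 28 + 17
  28 = 1 · 17 + 11
  17 = 1 · 11 + 6
  11 = 1 · 6 + 5
  6 = 1 · 5 + 1
  5 = 5 · 1 + 0
gcd(791, 230) = 1.
Track Bezout coefficients alongside the remainders: start with r₀ = 791 = a·1 + b·0 (s = 1, t = 0) and r₁ = 230 = a·0 + b·1 (s = 0, t = 1); each new remainder r_{k+1} = r_{k-1} − q_k·r_k inherits s_{k+1} = s_{k-1} − q_k·s_k, t_{k+1} = t_{k-1} − q_k·t_k, so r_k = a·s_k + b·t_k at every step:
  q = 3: r = 101, s = 1 − 3·0 = 1, t = 0 − 3·1 = -3  (check: 791·1 + 230·(-3) = 101)
  q = 2: r = 28, s = 0 − 2·1 = -2, t = 1 − 2·(-3) = 7  (check: 791·(-2) + 230·7 = 28)
  q = 3: r = 17, s = 1 − 3·(-2) = 7, t = -3 − 3·7 = -24  (check: 791·7 + 230·(-24) = 17)
  q = 1: r = 11, s = -2 − 1·7 = -9, t = 7 − 1·(-24) = 31  (check: 791·(-9) + 230·31 = 11)
  q = 1: r = 6, s = 7 − 1·(-9) = 16, t = -24 − 1·31 = -55  (check: 791·16 + 230·(-55) = 6)
  q = 1: r = 5, s = -9 − 1·16 = -25, t = 31 − 1·(-55) = 86  (check: 791·(-25) + 230·86 = 5)
  q = 1: r = 1, s = 16 − 1·(-25) = 41, t = -55 − 1·86 = -141  (check: 791·41 + 230·(-141) = 1)
The row with r = 1 (the gcd) gives the Bezout coefficients s = 41, t = -141.
Result: 791 · (41) + 230 · (-141) = 1.

gcd(791, 230) = 1; s = 41, t = -141 (check: 791·41 + 230·(-141) = 1).


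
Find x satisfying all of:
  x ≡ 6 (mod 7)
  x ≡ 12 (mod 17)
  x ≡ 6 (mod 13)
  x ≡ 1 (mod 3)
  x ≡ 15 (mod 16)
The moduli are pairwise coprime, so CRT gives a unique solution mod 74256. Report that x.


Product of moduli M = 7 · 17 · 13 · 3 · 16 = 74256.
Merge one congruence at a time:
  Start: x ≡ 6 (mod 7).
  Combine with x ≡ 12 (mod 17); new modulus lcm = 119.
    Write x = 6 + 7·t and substitute into x ≡ 12 (mod 17): 7·t ≡ 12 − 6 = 6 (mod 17).
    The inverse of 7 mod 17 is 5 (since 7·5 = 35 = 2·17 + 1), so t ≡ 5·6 = 30 ≡ 13 (mod 17).
    Then x = 6 + 7·13 = 97, valid modulo lcm(7, 17) = 119: x ≡ 97 (mod 119).
  Combine with x ≡ 6 (mod 13); new modulus lcm = 1547.
    Write x = 97 + 119·t and substitute into x ≡ 6 (mod 13): 119·t ≡ 6 − 97 = -91 (mod 13).
    Reduce coefficients mod 13: 2·t ≡ 0 (mod 13).
    The inverse of 2 mod 13 is 7 (since 2·7 = 14 = 1·13 + 1), so t ≡ 7·0 = 0 ≡ 0 (mod 13).
    Then x = 97 + 119·0 = 97, valid modulo lcm(119, 13) = 1547: x ≡ 97 (mod 1547).
  Combine with x ≡ 1 (mod 3); new modulus lcm = 4641.
    Write x = 97 + 1547·t and substitute into x ≡ 1 (mod 3): 1547·t ≡ 1 − 97 = -96 (mod 3).
    Reduce coefficients mod 3: 2·t ≡ 0 (mod 3).
    The inverse of 2 mod 3 is 2 (since 2·2 = 4 = 1·3 + 1), so t ≡ 2·0 = 0 ≡ 0 (mod 3).
    Then x = 97 + 1547·0 = 97, valid modulo lcm(1547, 3) = 4641: x ≡ 97 (mod 4641).
  Combine with x ≡ 15 (mod 16); new modulus lcm = 74256.
    Write x = 97 + 4641·t and substitute into x ≡ 15 (mod 16): 4641·t ≡ 15 − 97 = -82 (mod 16).
    Reduce coefficients mod 16: 1·t ≡ 14 (mod 16).
    So t ≡ 14 (mod 16).
    Then x = 97 + 4641·14 = 65071, valid modulo lcm(4641, 16) = 74256: x ≡ 65071 (mod 74256).
Verify against each original: 65071 mod 7 = 6, 65071 mod 17 = 12, 65071 mod 13 = 6, 65071 mod 3 = 1, 65071 mod 16 = 15.

x ≡ 65071 (mod 74256).


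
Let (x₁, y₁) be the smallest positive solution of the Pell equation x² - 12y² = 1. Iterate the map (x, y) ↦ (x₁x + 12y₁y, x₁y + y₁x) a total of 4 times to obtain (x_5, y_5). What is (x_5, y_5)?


Step 1: Find the fundamental solution (x₁, y₁) of x² - 12y² = 1.
  Expand √12 as a continued fraction. a₀ = ⌊√12⌋ = 3; iterate m_{k+1} = d_k·a_k − m_k, d_{k+1} = (12 − m_{k+1}²)/d_k, a_{k+1} = ⌊(a₀ + m_{k+1})/d_{k+1}⌋ (starting m₀ = 0, d₀ = 1), with convergents p_k = a_k·p_{k-1} + p_{k-2}, q_k = a_k·q_{k-1} + q_{k-2} (p₋₁ = 1, q₋₁ = 0):
  k = 0: a₀ = 3; p₀/q₀ = 3/1; p₀² − 12·q₀² = 9 − 12 = -3.
  k = 1: m = 3, d = 3, a = ⌊(3 + 3)/3⌋ = 2; p/q = (2·3 + 1)/(2·1 + 0) = 7/2; p² − 12·q² = 49 − 48 = 1.
  The first convergent with p² − 12·q² = 1 gives the fundamental solution (x₁, y₁) = (7, 2).
Step 2: Apply the recurrence (x_{n+1}, y_{n+1}) = (x₁x_n + 12y₁y_n, x₁y_n + y₁x_n) repeatedly.
  From (x_1, y_1) = (7, 2): x_2 = 7·7 + 12·2·2 = 97; y_2 = 7·2 + 2·7 = 28.
  From (x_2, y_2) = (97, 28): x_3 = 7·97 + 12·2·28 = 1351; y_3 = 7·28 + 2·97 = 390.
  From (x_3, y_3) = (1351, 390): x_4 = 7·1351 + 12·2·390 = 18817; y_4 = 7·390 + 2·1351 = 5432.
  From (x_4, y_4) = (18817, 5432): x_5 = 7·18817 + 12·2·5432 = 262087; y_5 = 7·5432 + 2·18817 = 75658.
Step 3: Verify x_5² - 12·y_5² = 68689595569 - 68689595568 = 1 (should be 1). ✓

(x_1, y_1) = (7, 2); (x_5, y_5) = (262087, 75658).


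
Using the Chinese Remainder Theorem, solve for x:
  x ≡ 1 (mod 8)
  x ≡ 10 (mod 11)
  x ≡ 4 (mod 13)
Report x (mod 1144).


Moduli 8, 11, 13 are pairwise coprime; by CRT there is a unique solution modulo M = 8 · 11 · 13 = 1144.
Solve pairwise, accumulating the modulus:
  Start with x ≡ 1 (mod 8).
  Combine with x ≡ 10 (mod 11): since gcd(8, 11) = 1, we get a unique residue mod 88.
    Write x = 1 + 8·t and substitute into x ≡ 10 (mod 11): 8·t ≡ 10 − 1 = 9 (mod 11).
    The inverse of 8 mod 11 is 7 (since 8·7 = 56 = 5·11 + 1), so t ≡ 7·9 = 63 ≡ 8 (mod 11).
    Then x = 1 + 8·8 = 65, valid modulo lcm(8, 11) = 88: x ≡ 65 (mod 88).
  Combine with x ≡ 4 (mod 13): since gcd(88, 13) = 1, we get a unique residue mod 1144.
    Write x = 65 + 88·t and substitute into x ≡ 4 (mod 13): 88·t ≡ 4 − 65 = -61 (mod 13).
    Reduce coefficients mod 13: 10·t ≡ 4 (mod 13).
    The inverse of 10 mod 13 is 4 (since 10·4 = 40 = 3·13 + 1), so t ≡ 4·4 = 16 ≡ 3 (mod 13).
    Then x = 65 + 88·3 = 329, valid modulo lcm(88, 13) = 1144: x ≡ 329 (mod 1144).
Verify: 329 mod 8 = 1 ✓, 329 mod 11 = 10 ✓, 329 mod 13 = 4 ✓.

x ≡ 329 (mod 1144).
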